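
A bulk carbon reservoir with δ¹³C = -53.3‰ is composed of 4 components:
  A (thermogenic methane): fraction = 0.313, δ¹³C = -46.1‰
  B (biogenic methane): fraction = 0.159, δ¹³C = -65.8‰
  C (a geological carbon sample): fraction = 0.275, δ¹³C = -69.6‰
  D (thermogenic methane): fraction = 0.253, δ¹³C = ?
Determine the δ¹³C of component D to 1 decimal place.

-36.6‰

Isotope mass balance: δ_bulk = Σ fᵢ·δᵢ.
-53.3 = 0.313×(-46.1) + 0.159×(-65.8) + 0.275×(-69.6) + 0.253×δ_D
0.253·δ_D = -53.3 − (-44.032) = -9.268
δ_D = -9.268 / 0.253 = -36.63‰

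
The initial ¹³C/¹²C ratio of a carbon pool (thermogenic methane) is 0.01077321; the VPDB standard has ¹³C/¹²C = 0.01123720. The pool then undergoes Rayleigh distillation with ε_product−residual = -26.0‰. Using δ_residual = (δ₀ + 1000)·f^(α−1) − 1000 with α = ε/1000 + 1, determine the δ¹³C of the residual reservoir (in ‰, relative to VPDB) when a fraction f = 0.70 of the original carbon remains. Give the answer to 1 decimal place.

δ₀ = (0.01077321/0.01123720 − 1)×1000 = (0.958709 − 1)×1000 = -41.291‰
α − 1 = ε/1000 = -0.0260
f^(α−1) = 0.70^(-0.0260) = 1.009317
δ_res = (-41.291 + 1000) × 1.009317 − 1000 = 967.641 − 1000 = -32.36‰

-32.4‰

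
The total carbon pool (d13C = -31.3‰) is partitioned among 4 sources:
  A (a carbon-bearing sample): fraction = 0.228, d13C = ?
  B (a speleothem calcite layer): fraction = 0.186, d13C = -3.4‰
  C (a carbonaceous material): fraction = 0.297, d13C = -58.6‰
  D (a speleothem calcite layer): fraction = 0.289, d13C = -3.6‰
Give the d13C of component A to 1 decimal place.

-53.6‰

Isotope mass balance: δ_bulk = Σ fᵢ·δᵢ.
-31.3 = 0.228×δ_A + 0.186×(-3.4) + 0.297×(-58.6) + 0.289×(-3.6)
0.228·δ_A = -31.3 − (-19.077) = -12.223
δ_A = -12.223 / 0.228 = -53.61‰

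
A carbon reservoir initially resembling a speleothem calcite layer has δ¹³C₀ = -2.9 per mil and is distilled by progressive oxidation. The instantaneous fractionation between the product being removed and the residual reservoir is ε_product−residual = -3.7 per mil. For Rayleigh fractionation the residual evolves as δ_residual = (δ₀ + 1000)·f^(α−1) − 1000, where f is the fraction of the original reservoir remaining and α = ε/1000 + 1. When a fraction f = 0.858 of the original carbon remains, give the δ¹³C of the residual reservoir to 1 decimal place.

-2.3 per mil

Rayleigh residual: δ_res = (δ₀ + 1000)·f^(α−1) − 1000
α = ε/1000 + 1 = 0.99630, so α − 1 = -0.00370
f^(α−1) = 0.858^(-0.00370) = 1.000567
δ_res = (-2.9 + 1000) × 1.000567 − 1000 = 997.665 − 1000 = -2.33 per mil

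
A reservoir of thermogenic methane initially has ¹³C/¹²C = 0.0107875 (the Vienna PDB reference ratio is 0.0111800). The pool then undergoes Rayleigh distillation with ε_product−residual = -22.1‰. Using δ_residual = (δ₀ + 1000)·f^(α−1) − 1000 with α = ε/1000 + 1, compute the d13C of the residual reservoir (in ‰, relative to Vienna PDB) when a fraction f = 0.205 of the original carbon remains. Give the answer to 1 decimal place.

-0.7‰

δ₀ = (0.0107875/0.0111800 − 1)×1000 = (0.964893 − 1)×1000 = -35.107‰
α − 1 = ε/1000 = -0.0221
f^(α−1) = 0.205^(-0.0221) = 1.035643
δ_res = (-35.107 + 1000) × 1.035643 − 1000 = 999.285 − 1000 = -0.72‰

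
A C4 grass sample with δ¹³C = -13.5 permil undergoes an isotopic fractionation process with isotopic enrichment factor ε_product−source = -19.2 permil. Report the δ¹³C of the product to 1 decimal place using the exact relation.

To first order, δ_product ≈ δ_source + ε = -32.7 permil.
Exactly, δ_product = (δ_source + 1000)·(ε/1000 + 1) − 1000.
δ_product = (-13.5 + 1000) × (-19.2/1000 + 1) − 1000
δ_product = -32.44 permil

-32.4 permil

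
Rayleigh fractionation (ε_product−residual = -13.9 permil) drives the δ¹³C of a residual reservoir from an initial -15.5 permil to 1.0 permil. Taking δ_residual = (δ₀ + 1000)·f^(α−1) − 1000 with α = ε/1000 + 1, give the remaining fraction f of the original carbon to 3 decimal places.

α − 1 = ε/1000 = -0.0139
(δ_res + 1000)/(δ₀ + 1000) = (1.0 + 1000)/(-15.5 + 1000) = 1001.0/984.5 = 1.016760
f = 1.016760^(1/-0.0139) = exp(ln(1.016760)/-0.0139) = exp(0.01662/-0.0139)
f = exp(-1.1957) = 0.3025

0.302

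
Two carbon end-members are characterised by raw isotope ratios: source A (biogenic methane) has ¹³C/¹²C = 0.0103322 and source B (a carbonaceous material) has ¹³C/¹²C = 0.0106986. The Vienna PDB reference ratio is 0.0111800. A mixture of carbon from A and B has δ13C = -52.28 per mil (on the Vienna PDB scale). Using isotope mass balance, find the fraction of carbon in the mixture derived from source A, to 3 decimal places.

δ_A = (0.0103322/0.0111800 − 1)×1000 = (0.924168 − 1)×1000 = -75.832 per mil
δ_B = (0.0106986/0.0111800 − 1)×1000 = (0.956941 − 1)×1000 = -43.059 per mil
f_A = (δ_mix − δ_B)/(δ_A − δ_B) = (-52.28 − (-43.059))/(-75.832 − (-43.059))
f_A = -9.221 / -32.773 = 0.2814

0.281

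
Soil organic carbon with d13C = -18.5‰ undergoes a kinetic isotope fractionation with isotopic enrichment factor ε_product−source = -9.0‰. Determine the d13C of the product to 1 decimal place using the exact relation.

Exactly, δ_product = (δ_source + 1000)·(ε/1000 + 1) − 1000.
δ_product = (-18.5 + 1000) × (-9.0/1000 + 1) − 1000
δ_product = -27.33‰

-27.3‰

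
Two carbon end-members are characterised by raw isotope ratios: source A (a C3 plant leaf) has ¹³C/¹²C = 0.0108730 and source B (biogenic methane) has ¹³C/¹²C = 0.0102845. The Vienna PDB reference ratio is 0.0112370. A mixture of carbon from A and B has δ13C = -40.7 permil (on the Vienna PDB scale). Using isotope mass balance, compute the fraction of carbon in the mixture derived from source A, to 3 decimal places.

δ_A = (0.0108730/0.0112370 − 1)×1000 = (0.967607 − 1)×1000 = -32.393 permil
δ_B = (0.0102845/0.0112370 − 1)×1000 = (0.915235 − 1)×1000 = -84.765 permil
f_A = (δ_mix − δ_B)/(δ_A − δ_B) = (-40.7 − (-84.765))/(-32.393 − (-84.765))
f_A = 44.065 / 52.372 = 0.8414

0.841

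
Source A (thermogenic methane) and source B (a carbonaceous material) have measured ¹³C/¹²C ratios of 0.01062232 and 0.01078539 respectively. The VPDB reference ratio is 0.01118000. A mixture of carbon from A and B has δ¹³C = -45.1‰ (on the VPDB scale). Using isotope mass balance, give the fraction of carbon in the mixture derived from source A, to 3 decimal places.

0.672

δ_A = (0.01062232/0.01118000 − 1)×1000 = (0.950118 − 1)×1000 = -49.882‰
δ_B = (0.01078539/0.01118000 − 1)×1000 = (0.964704 − 1)×1000 = -35.296‰
f_A = (δ_mix − δ_B)/(δ_A − δ_B) = (-45.1 − (-35.296))/(-49.882 − (-35.296))
f_A = -9.804 / -14.586 = 0.6722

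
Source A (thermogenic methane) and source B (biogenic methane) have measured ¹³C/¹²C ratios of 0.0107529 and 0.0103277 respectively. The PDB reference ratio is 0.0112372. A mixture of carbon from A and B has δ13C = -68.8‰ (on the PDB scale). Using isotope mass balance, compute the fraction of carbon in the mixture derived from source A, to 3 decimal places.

0.321

δ_A = (0.0107529/0.0112372 − 1)×1000 = (0.956902 − 1)×1000 = -43.098‰
δ_B = (0.0103277/0.0112372 − 1)×1000 = (0.919063 − 1)×1000 = -80.937‰
f_A = (δ_mix − δ_B)/(δ_A − δ_B) = (-68.8 − (-80.937))/(-43.098 − (-80.937))
f_A = 12.137 / 37.839 = 0.3207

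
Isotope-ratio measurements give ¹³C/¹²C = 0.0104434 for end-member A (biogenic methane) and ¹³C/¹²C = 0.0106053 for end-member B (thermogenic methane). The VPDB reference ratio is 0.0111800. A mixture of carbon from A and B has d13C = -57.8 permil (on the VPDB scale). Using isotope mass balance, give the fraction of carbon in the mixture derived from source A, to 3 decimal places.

0.442

δ_A = (0.0104434/0.0111800 − 1)×1000 = (0.934114 − 1)×1000 = -65.886 permil
δ_B = (0.0106053/0.0111800 − 1)×1000 = (0.948596 − 1)×1000 = -51.404 permil
f_A = (δ_mix − δ_B)/(δ_A − δ_B) = (-57.8 − (-51.404))/(-65.886 − (-51.404))
f_A = -6.396 / -14.481 = 0.4417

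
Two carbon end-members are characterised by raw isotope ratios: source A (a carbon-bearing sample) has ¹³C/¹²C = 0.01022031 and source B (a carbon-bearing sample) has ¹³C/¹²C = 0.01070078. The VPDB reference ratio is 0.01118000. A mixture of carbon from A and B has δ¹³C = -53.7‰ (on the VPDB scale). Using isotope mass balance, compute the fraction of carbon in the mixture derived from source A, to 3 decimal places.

δ_A = (0.01022031/0.01118000 − 1)×1000 = (0.914160 − 1)×1000 = -85.840‰
δ_B = (0.01070078/0.01118000 − 1)×1000 = (0.957136 − 1)×1000 = -42.864‰
f_A = (δ_mix − δ_B)/(δ_A − δ_B) = (-53.7 − (-42.864))/(-85.840 − (-42.864))
f_A = -10.836 / -42.976 = 0.2521

0.252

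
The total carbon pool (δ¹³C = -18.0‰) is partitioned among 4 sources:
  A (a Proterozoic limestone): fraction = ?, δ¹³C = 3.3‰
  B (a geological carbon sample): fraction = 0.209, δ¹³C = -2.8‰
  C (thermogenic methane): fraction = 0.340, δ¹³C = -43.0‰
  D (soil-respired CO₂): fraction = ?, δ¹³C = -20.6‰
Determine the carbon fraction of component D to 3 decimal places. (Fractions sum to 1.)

0.179

Let f_D and f_A be the unknown fractions; fractions sum to 1 so f_D + f_A = 0.451.
Mass balance: Σ fᵢ·δᵢ = δ_bulk ⇒ f_D·(-20.6) + f_A·(3.3) = -18.0 − (-15.205) = -2.795
Substitute f_A = 0.451 − f_D:
f_D·(-20.6 − 3.3) = -2.795 − 0.451×(3.3) = -4.283
f_D = -4.283 / -23.9 = 0.1792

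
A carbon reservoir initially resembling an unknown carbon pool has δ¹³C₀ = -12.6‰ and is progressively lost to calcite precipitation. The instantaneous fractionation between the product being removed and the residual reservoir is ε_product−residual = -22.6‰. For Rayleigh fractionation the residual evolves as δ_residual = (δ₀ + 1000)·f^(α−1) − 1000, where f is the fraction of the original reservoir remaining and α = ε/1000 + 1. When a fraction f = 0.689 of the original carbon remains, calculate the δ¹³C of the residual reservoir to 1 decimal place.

-4.3‰

Rayleigh residual: δ_res = (δ₀ + 1000)·f^(α−1) − 1000
α = ε/1000 + 1 = 0.97740, so α − 1 = -0.02260
f^(α−1) = 0.689^(-0.02260) = 1.008454
δ_res = (-12.6 + 1000) × 1.008454 − 1000 = 995.748 − 1000 = -4.25‰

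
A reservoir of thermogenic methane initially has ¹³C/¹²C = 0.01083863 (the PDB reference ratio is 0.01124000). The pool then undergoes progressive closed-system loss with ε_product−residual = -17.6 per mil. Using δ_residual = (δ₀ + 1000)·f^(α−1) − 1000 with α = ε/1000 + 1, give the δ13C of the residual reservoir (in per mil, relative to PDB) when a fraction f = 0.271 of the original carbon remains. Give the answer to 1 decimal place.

δ₀ = (0.01083863/0.01124000 − 1)×1000 = (0.964291 − 1)×1000 = -35.709 per mil
α − 1 = ε/1000 = -0.0176
f^(α−1) = 0.271^(-0.0176) = 1.023245
δ_res = (-35.709 + 1000) × 1.023245 − 1000 = 986.706 − 1000 = -13.29 per mil

-13.3 per mil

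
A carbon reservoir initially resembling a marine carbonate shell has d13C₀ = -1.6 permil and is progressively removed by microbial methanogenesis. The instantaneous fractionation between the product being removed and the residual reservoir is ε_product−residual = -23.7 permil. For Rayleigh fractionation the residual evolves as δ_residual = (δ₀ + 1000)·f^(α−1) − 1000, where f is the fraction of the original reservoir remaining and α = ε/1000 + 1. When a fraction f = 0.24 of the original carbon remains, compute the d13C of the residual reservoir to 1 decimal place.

32.7 permil

Rayleigh residual: δ_res = (δ₀ + 1000)·f^(α−1) − 1000
α = ε/1000 + 1 = 0.97630, so α − 1 = -0.02370
f^(α−1) = 0.24^(-0.02370) = 1.034401
δ_res = (-1.6 + 1000) × 1.034401 − 1000 = 1032.746 − 1000 = 32.75 permil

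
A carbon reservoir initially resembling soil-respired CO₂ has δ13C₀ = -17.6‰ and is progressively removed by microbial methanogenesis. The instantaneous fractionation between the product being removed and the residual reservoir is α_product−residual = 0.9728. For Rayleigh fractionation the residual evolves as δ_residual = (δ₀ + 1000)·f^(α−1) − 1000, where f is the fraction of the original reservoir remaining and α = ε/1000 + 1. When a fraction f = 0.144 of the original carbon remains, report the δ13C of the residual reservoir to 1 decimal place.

Rayleigh residual: δ_res = (δ₀ + 1000)·f^(α−1) − 1000
α − 1 = -0.02720
f^(α−1) = 0.144^(-0.02720) = 1.054126
δ_res = (-17.6 + 1000) × 1.054126 − 1000 = 1035.573 − 1000 = 35.57‰

35.6‰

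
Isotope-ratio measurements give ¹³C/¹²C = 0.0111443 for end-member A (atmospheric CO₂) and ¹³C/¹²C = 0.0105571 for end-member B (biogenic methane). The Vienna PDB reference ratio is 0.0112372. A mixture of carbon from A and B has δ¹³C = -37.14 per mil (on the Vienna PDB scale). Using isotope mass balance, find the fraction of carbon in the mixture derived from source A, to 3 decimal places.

δ_A = (0.0111443/0.0112372 − 1)×1000 = (0.991733 − 1)×1000 = -8.267 per mil
δ_B = (0.0105571/0.0112372 − 1)×1000 = (0.939478 − 1)×1000 = -60.522 per mil
f_A = (δ_mix − δ_B)/(δ_A − δ_B) = (-37.14 − (-60.522))/(-8.267 − (-60.522))
f_A = 23.382 / 52.255 = 0.4475

0.447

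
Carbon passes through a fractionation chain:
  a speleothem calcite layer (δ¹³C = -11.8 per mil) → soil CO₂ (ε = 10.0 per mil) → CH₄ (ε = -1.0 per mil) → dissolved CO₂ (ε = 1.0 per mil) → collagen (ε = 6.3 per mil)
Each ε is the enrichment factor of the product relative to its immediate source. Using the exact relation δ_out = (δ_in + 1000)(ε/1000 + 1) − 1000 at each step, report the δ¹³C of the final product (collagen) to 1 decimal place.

4.4 per mil

step 1: δ = (-11.80 + 1000)·(10.0/1000 + 1) − 1000 = -1.92 per mil
step 2: δ = (-1.92 + 1000)·(-1.0/1000 + 1) − 1000 = -2.92 per mil
step 3: δ = (-2.92 + 1000)·(1.0/1000 + 1) − 1000 = -1.92 per mil
step 4: δ = (-1.92 + 1000)·(6.3/1000 + 1) − 1000 = 4.37 per mil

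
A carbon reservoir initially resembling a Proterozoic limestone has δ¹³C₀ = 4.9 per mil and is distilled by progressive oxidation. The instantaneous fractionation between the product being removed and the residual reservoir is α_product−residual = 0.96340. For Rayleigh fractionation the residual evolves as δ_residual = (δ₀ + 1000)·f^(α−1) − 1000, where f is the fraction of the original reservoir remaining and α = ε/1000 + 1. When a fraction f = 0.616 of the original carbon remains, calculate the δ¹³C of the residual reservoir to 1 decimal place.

Rayleigh residual: δ_res = (δ₀ + 1000)·f^(α−1) − 1000
α − 1 = -0.03660
f^(α−1) = 0.616^(-0.03660) = 1.017891
δ_res = (4.9 + 1000) × 1.017891 − 1000 = 1022.879 − 1000 = 22.88 per mil

22.9 per mil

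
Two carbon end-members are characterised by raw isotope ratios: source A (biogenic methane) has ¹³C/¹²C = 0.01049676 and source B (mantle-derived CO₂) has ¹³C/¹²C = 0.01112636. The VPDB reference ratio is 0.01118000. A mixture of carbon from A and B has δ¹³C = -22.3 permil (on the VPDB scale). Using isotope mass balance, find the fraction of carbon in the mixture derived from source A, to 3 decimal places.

0.311

δ_A = (0.01049676/0.01118000 − 1)×1000 = (0.938887 − 1)×1000 = -61.113 permil
δ_B = (0.01112636/0.01118000 − 1)×1000 = (0.995202 − 1)×1000 = -4.798 permil
f_A = (δ_mix − δ_B)/(δ_A − δ_B) = (-22.3 − (-4.798))/(-61.113 − (-4.798))
f_A = -17.502 / -56.315 = 0.3108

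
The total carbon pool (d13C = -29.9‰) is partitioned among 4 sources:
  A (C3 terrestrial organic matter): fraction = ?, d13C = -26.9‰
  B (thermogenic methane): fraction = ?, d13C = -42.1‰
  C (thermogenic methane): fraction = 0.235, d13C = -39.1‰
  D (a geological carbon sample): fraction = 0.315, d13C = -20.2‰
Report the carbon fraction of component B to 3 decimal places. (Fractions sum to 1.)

0.148

Let f_B and f_A be the unknown fractions; fractions sum to 1 so f_B + f_A = 0.450.
Mass balance: Σ fᵢ·δᵢ = δ_bulk ⇒ f_B·(-42.1) + f_A·(-26.9) = -29.9 − (-15.551) = -14.348
Substitute f_A = 0.450 − f_B:
f_B·(-42.1 − -26.9) = -14.348 − 0.450×(-26.9) = -2.243
f_B = -2.243 / -15.2 = 0.1476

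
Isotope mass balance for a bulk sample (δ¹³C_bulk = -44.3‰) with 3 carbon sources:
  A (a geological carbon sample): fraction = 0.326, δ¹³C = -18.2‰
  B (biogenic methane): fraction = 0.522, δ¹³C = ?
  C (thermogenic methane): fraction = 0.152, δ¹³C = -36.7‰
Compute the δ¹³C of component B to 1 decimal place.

Isotope mass balance: δ_bulk = Σ fᵢ·δᵢ.
-44.3 = 0.326×(-18.2) + 0.522×δ_B + 0.152×(-36.7)
0.522·δ_B = -44.3 − (-11.512) = -32.788
δ_B = -32.788 / 0.522 = -62.81‰

-62.8‰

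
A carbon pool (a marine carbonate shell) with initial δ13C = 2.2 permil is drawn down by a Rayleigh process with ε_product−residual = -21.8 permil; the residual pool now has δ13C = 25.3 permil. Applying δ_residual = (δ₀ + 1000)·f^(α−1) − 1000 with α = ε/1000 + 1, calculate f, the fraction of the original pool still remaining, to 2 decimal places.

0.35

α − 1 = ε/1000 = -0.0218
(δ_res + 1000)/(δ₀ + 1000) = (25.3 + 1000)/(2.2 + 1000) = 1025.3/1002.2 = 1.023049
f = 1.023049^(1/-0.0218) = exp(ln(1.023049)/-0.0218) = exp(0.02279/-0.0218)
f = exp(-1.0453) = 0.3516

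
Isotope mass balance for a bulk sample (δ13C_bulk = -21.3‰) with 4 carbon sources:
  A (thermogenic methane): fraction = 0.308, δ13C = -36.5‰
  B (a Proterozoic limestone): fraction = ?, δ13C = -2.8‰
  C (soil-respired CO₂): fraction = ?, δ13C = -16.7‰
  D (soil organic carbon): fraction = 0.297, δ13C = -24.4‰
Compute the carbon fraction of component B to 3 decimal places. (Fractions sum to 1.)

Let f_B and f_C be the unknown fractions; fractions sum to 1 so f_B + f_C = 0.395.
Mass balance: Σ fᵢ·δᵢ = δ_bulk ⇒ f_B·(-2.8) + f_C·(-16.7) = -21.3 − (-18.489) = -2.811
Substitute f_C = 0.395 − f_B:
f_B·(-2.8 − -16.7) = -2.811 − 0.395×(-16.7) = 3.785
f_B = 3.785 / 13.9 = 0.2723

0.272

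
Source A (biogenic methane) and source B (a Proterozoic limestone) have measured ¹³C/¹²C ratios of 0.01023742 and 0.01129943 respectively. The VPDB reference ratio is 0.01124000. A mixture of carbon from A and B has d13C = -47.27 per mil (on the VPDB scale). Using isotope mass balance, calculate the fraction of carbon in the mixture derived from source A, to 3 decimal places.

0.556

δ_A = (0.01023742/0.01124000 − 1)×1000 = (0.910802 − 1)×1000 = -89.198 per mil
δ_B = (0.01129943/0.01124000 − 1)×1000 = (1.005287 − 1)×1000 = 5.287 per mil
f_A = (δ_mix − δ_B)/(δ_A − δ_B) = (-47.27 − (5.287))/(-89.198 − (5.287))
f_A = -52.557 / -94.485 = 0.5563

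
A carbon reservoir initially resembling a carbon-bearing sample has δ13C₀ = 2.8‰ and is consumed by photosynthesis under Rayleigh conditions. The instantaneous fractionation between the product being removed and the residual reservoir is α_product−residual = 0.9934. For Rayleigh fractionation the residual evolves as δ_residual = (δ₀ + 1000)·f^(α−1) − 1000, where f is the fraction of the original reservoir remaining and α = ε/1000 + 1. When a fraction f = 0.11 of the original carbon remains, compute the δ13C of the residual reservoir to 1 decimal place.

Rayleigh residual: δ_res = (δ₀ + 1000)·f^(α−1) − 1000
α − 1 = -0.00660
f^(α−1) = 0.11^(-0.00660) = 1.014675
δ_res = (2.8 + 1000) × 1.014675 − 1000 = 1017.516 − 1000 = 17.52‰

17.5‰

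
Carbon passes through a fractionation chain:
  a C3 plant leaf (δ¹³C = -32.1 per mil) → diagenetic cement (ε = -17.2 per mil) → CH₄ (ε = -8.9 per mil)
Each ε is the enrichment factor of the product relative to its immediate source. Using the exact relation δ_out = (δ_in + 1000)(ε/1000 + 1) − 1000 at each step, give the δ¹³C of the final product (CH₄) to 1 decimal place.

step 1: δ = (-32.10 + 1000)·(-17.2/1000 + 1) − 1000 = -48.75 per mil
step 2: δ = (-48.75 + 1000)·(-8.9/1000 + 1) − 1000 = -57.21 per mil

-57.2 per mil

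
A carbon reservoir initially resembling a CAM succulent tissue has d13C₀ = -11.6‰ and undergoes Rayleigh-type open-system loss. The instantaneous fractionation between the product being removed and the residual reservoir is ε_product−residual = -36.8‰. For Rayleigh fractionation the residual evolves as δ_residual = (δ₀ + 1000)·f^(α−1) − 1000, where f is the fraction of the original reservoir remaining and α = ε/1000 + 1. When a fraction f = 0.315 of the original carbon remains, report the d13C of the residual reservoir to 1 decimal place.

31.3‰

Rayleigh residual: δ_res = (δ₀ + 1000)·f^(α−1) − 1000
α = ε/1000 + 1 = 0.96320, so α − 1 = -0.03680
f^(α−1) = 0.315^(-0.03680) = 1.043427
δ_res = (-11.6 + 1000) × 1.043427 − 1000 = 1031.323 − 1000 = 31.32‰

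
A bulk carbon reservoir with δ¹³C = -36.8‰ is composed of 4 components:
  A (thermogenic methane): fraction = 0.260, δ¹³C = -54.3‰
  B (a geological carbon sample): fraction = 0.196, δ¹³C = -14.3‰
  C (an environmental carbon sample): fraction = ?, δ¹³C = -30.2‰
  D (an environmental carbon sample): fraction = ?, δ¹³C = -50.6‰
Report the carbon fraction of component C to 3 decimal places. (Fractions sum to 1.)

0.375

Let f_C and f_D be the unknown fractions; fractions sum to 1 so f_C + f_D = 0.544.
Mass balance: Σ fᵢ·δᵢ = δ_bulk ⇒ f_C·(-30.2) + f_D·(-50.6) = -36.8 − (-16.921) = -19.879
Substitute f_D = 0.544 − f_C:
f_C·(-30.2 − -50.6) = -19.879 − 0.544×(-50.6) = 7.647
f_C = 7.647 / 20.4 = 0.3749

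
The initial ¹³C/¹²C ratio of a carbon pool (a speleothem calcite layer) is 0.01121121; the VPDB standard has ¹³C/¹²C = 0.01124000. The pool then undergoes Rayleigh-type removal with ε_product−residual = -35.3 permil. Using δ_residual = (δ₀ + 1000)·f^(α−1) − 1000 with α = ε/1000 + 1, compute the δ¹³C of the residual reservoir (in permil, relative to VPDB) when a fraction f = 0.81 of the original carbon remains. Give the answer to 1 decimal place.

δ₀ = (0.01121121/0.01124000 − 1)×1000 = (0.997439 − 1)×1000 = -2.561 permil
α − 1 = ε/1000 = -0.0353
f^(α−1) = 0.81^(-0.0353) = 1.007466
δ_res = (-2.561 + 1000) × 1.007466 − 1000 = 1004.886 − 1000 = 4.89 permil

4.9 permil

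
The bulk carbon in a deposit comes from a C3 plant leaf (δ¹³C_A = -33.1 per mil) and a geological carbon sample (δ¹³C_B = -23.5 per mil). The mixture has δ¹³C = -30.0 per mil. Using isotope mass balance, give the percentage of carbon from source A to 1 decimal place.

67.7%

δ_mix = f_A·δ_A + (1 − f_A)·δ_B  ⇒  f_A = (δ_mix − δ_B)/(δ_A − δ_B)
f_A = (-30.0 − (-23.5)) / (-33.1 − (-23.5))
f_A = -6.5 / -9.6 = 0.6771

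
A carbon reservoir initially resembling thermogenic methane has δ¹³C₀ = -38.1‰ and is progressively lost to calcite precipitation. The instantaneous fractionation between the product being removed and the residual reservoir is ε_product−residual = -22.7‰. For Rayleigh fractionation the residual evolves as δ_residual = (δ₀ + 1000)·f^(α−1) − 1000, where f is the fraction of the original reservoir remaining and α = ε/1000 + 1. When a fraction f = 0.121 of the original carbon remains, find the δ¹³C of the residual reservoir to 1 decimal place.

9.1‰

Rayleigh residual: δ_res = (δ₀ + 1000)·f^(α−1) − 1000
α = ε/1000 + 1 = 0.97730, so α − 1 = -0.02270
f^(α−1) = 0.121^(-0.02270) = 1.049109
δ_res = (-38.1 + 1000) × 1.049109 − 1000 = 1009.138 − 1000 = 9.14‰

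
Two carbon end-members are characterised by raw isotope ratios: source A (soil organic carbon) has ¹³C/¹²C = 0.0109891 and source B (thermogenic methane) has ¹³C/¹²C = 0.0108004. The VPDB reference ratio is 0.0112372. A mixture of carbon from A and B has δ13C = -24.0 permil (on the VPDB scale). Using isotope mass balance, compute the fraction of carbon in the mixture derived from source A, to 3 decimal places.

δ_A = (0.0109891/0.0112372 − 1)×1000 = (0.977922 − 1)×1000 = -22.078 permil
δ_B = (0.0108004/0.0112372 − 1)×1000 = (0.961129 − 1)×1000 = -38.871 permil
f_A = (δ_mix − δ_B)/(δ_A − δ_B) = (-24.0 − (-38.871))/(-22.078 − (-38.871))
f_A = 14.871 / 16.792 = 0.8856

0.886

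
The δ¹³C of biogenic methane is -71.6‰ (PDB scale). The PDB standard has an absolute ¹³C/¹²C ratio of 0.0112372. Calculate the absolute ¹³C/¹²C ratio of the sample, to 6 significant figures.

R_sample = R_standard × (δ¹³C/1000 + 1)
R_sample = 0.0112372 × (-71.6/1000 + 1) = 0.0112372 × 0.928400
R_sample = 0.0104326

0.0104326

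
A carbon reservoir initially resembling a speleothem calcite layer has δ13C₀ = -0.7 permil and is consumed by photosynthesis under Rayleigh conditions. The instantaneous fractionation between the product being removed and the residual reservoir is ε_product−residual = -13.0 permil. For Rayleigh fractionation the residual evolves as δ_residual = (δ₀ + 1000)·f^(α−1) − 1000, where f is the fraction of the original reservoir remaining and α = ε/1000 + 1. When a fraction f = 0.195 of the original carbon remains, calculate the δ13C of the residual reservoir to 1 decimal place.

Rayleigh residual: δ_res = (δ₀ + 1000)·f^(α−1) − 1000
α = ε/1000 + 1 = 0.98700, so α − 1 = -0.01300
f^(α−1) = 0.195^(-0.01300) = 1.021479
δ_res = (-0.7 + 1000) × 1.021479 − 1000 = 1020.764 − 1000 = 20.76 permil

20.8 permil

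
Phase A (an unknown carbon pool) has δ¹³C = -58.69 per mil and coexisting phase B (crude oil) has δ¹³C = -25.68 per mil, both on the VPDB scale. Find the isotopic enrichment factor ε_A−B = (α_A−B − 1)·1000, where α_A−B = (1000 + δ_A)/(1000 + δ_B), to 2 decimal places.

α_A−B = (1000 + -58.69) / (1000 + -25.68) = 941.31 / 974.32 = 0.966120
ε_A−B = (0.966120 − 1) × 1000 = -33.880 per mil
(The approximation ε ≈ δ_A − δ_B would give -33.01 per mil.)

-33.88 per mil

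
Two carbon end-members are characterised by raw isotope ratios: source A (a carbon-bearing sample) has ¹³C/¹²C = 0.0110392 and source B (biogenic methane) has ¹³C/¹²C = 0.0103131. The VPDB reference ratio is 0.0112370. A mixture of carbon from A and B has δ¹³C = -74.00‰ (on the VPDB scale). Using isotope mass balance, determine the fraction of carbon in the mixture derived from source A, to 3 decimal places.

0.127

δ_A = (0.0110392/0.0112370 − 1)×1000 = (0.982397 − 1)×1000 = -17.603‰
δ_B = (0.0103131/0.0112370 − 1)×1000 = (0.917781 − 1)×1000 = -82.219‰
f_A = (δ_mix − δ_B)/(δ_A − δ_B) = (-74.00 − (-82.219))/(-17.603 − (-82.219))
f_A = 8.219 / 64.617 = 0.1272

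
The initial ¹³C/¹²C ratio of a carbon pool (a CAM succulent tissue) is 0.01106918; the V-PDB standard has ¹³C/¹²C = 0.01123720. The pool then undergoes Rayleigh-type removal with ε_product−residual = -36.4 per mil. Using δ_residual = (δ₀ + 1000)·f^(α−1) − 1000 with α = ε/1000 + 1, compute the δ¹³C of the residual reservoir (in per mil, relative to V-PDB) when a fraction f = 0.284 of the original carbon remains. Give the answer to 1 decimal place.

δ₀ = (0.01106918/0.01123720 − 1)×1000 = (0.985048 − 1)×1000 = -14.952 per mil
α − 1 = ε/1000 = -0.0364
f^(α−1) = 0.284^(-0.0364) = 1.046886
δ_res = (-14.952 + 1000) × 1.046886 − 1000 = 1031.232 − 1000 = 31.23 per mil

31.2 per mil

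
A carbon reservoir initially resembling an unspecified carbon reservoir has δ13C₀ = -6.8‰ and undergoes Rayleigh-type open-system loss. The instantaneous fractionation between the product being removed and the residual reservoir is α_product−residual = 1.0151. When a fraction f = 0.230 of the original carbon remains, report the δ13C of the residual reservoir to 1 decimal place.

Rayleigh residual: δ_res = (δ₀ + 1000)·f^(α−1) − 1000
α − 1 = 0.01510
f^(α−1) = 0.230^(0.01510) = 0.978052
δ_res = (-6.8 + 1000) × 0.978052 − 1000 = 971.402 − 1000 = -28.60‰

-28.6‰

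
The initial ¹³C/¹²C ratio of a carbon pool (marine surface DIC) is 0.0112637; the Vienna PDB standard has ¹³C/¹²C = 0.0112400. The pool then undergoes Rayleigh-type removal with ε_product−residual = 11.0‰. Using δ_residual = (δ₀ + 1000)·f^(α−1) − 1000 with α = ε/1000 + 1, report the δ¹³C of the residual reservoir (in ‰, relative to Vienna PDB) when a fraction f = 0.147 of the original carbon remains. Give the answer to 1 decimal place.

-18.8‰

δ₀ = (0.0112637/0.0112400 − 1)×1000 = (1.002109 − 1)×1000 = 2.109‰
α − 1 = ε/1000 = 0.0110
f^(α−1) = 0.147^(0.0110) = 0.979130
δ_res = (2.109 + 1000) × 0.979130 − 1000 = 981.195 − 1000 = -18.81‰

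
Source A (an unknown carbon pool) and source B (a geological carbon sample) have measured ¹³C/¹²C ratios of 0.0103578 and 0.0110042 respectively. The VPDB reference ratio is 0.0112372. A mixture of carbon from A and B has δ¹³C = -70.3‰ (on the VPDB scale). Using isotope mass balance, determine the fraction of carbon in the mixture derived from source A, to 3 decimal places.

δ_A = (0.0103578/0.0112372 − 1)×1000 = (0.921742 − 1)×1000 = -78.258‰
δ_B = (0.0110042/0.0112372 − 1)×1000 = (0.979265 − 1)×1000 = -20.735‰
f_A = (δ_mix − δ_B)/(δ_A − δ_B) = (-70.3 − (-20.735))/(-78.258 − (-20.735))
f_A = -49.565 / -57.523 = 0.8617

0.862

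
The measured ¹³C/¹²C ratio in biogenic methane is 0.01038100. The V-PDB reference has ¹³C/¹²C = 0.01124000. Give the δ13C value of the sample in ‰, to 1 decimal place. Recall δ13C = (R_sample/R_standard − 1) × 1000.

-76.4‰

δ13C = (R_sample / R_standard − 1) × 1000
R_sample / R_standard = 0.01038100 / 0.01124000 = 0.923577
δ13C = (0.923577 − 1) × 1000 = -76.42‰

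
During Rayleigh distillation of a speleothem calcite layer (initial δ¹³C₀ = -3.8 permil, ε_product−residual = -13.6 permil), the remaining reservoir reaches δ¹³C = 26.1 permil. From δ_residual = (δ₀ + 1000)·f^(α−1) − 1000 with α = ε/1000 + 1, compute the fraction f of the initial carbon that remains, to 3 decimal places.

0.114

α − 1 = ε/1000 = -0.0136
(δ_res + 1000)/(δ₀ + 1000) = (26.1 + 1000)/(-3.8 + 1000) = 1026.1/996.2 = 1.030014
f = 1.030014^(1/-0.0136) = exp(ln(1.030014)/-0.0136) = exp(0.02957/-0.0136)
f = exp(-2.1744) = 0.1137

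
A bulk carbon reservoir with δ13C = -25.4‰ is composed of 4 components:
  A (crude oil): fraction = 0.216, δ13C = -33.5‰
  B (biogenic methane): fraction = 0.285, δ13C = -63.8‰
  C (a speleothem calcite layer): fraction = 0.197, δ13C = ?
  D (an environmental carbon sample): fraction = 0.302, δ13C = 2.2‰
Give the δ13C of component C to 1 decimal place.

Isotope mass balance: δ_bulk = Σ fᵢ·δᵢ.
-25.4 = 0.216×(-33.5) + 0.285×(-63.8) + 0.197×δ_C + 0.302×(2.2)
0.197·δ_C = -25.4 − (-24.755) = -0.645
δ_C = -0.645 / 0.197 = -3.28‰

-3.3‰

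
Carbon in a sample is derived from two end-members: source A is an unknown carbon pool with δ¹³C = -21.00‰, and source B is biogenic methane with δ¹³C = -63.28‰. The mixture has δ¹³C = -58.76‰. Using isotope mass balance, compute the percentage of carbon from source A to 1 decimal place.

10.7%

δ_mix = f_A·δ_A + (1 − f_A)·δ_B  ⇒  f_A = (δ_mix − δ_B)/(δ_A − δ_B)
f_A = (-58.76 − (-63.28)) / (-21.00 − (-63.28))
f_A = 4.52 / 42.28 = 0.1069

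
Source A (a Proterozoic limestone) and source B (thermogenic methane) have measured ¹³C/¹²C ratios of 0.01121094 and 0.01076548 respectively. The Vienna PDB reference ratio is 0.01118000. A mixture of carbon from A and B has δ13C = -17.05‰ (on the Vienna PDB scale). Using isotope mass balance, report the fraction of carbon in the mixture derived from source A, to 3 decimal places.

δ_A = (0.01121094/0.01118000 − 1)×1000 = (1.002767 − 1)×1000 = 2.767‰
δ_B = (0.01076548/0.01118000 − 1)×1000 = (0.962923 − 1)×1000 = -37.077‰
f_A = (δ_mix − δ_B)/(δ_A − δ_B) = (-17.05 − (-37.077))/(2.767 − (-37.077))
f_A = 20.027 / 39.844 = 0.5026

0.503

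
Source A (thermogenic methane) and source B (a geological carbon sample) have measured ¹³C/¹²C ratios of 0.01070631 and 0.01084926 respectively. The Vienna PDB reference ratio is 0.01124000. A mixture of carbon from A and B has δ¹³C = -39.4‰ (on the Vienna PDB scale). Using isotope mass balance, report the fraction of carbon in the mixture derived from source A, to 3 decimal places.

0.365

δ_A = (0.01070631/0.01124000 − 1)×1000 = (0.952519 − 1)×1000 = -47.481‰
δ_B = (0.01084926/0.01124000 − 1)×1000 = (0.965237 − 1)×1000 = -34.763‰
f_A = (δ_mix − δ_B)/(δ_A − δ_B) = (-39.4 − (-34.763))/(-47.481 − (-34.763))
f_A = -4.637 / -12.718 = 0.3646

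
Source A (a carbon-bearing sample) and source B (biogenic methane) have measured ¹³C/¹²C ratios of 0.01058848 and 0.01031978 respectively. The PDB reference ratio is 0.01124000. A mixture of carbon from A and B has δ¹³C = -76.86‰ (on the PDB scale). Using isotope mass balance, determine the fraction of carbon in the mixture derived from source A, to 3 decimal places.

0.210

δ_A = (0.01058848/0.01124000 − 1)×1000 = (0.942036 − 1)×1000 = -57.964‰
δ_B = (0.01031978/0.01124000 − 1)×1000 = (0.918130 − 1)×1000 = -81.870‰
f_A = (δ_mix − δ_B)/(δ_A − δ_B) = (-76.86 − (-81.870))/(-57.964 − (-81.870))
f_A = 5.010 / 23.906 = 0.2096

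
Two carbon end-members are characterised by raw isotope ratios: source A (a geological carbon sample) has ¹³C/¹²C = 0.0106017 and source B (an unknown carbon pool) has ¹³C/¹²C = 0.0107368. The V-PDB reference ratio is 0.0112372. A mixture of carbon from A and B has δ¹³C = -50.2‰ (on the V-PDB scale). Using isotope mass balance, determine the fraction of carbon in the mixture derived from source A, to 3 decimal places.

δ_A = (0.0106017/0.0112372 − 1)×1000 = (0.943447 − 1)×1000 = -56.553‰
δ_B = (0.0107368/0.0112372 − 1)×1000 = (0.955469 − 1)×1000 = -44.531‰
f_A = (δ_mix − δ_B)/(δ_A − δ_B) = (-50.2 − (-44.531))/(-56.553 − (-44.531))
f_A = -5.669 / -12.023 = 0.4716

0.472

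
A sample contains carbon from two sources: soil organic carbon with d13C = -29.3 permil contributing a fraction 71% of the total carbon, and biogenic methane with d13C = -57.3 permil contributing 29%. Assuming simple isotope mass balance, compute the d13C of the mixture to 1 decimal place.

-37.4 permil

δ_mix = f_A·δ_A + f_B·δ_B
δ_mix = 0.71 × (-29.3) + 0.29 × (-57.3)
δ_mix = -20.80 + -16.62 = -37.42 permil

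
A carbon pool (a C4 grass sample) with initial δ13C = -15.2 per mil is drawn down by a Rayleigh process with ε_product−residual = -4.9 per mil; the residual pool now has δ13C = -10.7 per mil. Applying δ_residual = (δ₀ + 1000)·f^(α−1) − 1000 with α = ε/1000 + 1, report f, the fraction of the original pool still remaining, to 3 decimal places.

0.394

α − 1 = ε/1000 = -0.0049
(δ_res + 1000)/(δ₀ + 1000) = (-10.7 + 1000)/(-15.2 + 1000) = 989.3/984.8 = 1.004569
f = 1.004569^(1/-0.0049) = exp(ln(1.004569)/-0.0049) = exp(0.00456/-0.0049)
f = exp(-0.9304) = 0.3944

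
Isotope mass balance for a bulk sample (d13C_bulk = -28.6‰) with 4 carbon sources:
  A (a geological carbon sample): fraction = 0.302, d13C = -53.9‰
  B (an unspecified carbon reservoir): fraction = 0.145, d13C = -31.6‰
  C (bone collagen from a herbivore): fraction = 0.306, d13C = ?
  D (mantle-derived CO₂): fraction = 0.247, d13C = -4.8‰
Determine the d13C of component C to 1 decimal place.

-21.4‰

Isotope mass balance: δ_bulk = Σ fᵢ·δᵢ.
-28.6 = 0.302×(-53.9) + 0.145×(-31.6) + 0.306×δ_C + 0.247×(-4.8)
0.306·δ_C = -28.6 − (-22.045) = -6.555
δ_C = -6.555 / 0.306 = -21.42‰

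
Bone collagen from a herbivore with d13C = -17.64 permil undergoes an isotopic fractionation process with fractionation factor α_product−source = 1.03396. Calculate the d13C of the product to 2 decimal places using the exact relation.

δ_product = (δ_source + 1000)·α − 1000
δ_product = (-17.64 + 1000) × 1.03396 − 1000
δ_product = 1015.721 − 1000 = 15.721 permil

15.72 permil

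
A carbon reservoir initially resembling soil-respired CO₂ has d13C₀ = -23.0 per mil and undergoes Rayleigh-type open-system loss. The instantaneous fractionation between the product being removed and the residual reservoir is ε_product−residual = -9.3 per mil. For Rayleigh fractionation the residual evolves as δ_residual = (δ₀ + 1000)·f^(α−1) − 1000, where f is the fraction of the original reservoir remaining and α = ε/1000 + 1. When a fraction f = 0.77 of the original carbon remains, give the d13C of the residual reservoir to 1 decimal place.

-20.6 per mil

Rayleigh residual: δ_res = (δ₀ + 1000)·f^(α−1) − 1000
α = ε/1000 + 1 = 0.99070, so α − 1 = -0.00930
f^(α−1) = 0.77^(-0.00930) = 1.002434
δ_res = (-23.0 + 1000) × 1.002434 − 1000 = 979.378 − 1000 = -20.62 per mil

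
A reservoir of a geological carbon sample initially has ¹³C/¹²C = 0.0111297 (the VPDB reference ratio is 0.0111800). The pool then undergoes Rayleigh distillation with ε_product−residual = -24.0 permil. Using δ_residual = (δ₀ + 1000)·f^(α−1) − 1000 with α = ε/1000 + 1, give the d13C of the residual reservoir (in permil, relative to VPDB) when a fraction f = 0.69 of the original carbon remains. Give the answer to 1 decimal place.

δ₀ = (0.0111297/0.0111800 − 1)×1000 = (0.995501 − 1)×1000 = -4.499 permil
α − 1 = ε/1000 = -0.0240
f^(α−1) = 0.69^(-0.0240) = 1.008945
δ_res = (-4.499 + 1000) × 1.008945 − 1000 = 1004.406 − 1000 = 4.41 permil

4.4 permil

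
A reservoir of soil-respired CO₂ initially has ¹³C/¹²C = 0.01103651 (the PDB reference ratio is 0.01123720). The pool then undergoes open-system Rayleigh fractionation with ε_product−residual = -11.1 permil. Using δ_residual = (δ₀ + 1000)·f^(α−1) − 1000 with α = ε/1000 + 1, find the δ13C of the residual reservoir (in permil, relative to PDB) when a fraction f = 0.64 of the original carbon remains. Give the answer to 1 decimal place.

-13.0 permil

δ₀ = (0.01103651/0.01123720 − 1)×1000 = (0.982141 − 1)×1000 = -17.859 permil
α − 1 = ε/1000 = -0.0111
f^(α−1) = 0.64^(-0.0111) = 1.004966
δ_res = (-17.859 + 1000) × 1.004966 − 1000 = 987.018 − 1000 = -12.98 permil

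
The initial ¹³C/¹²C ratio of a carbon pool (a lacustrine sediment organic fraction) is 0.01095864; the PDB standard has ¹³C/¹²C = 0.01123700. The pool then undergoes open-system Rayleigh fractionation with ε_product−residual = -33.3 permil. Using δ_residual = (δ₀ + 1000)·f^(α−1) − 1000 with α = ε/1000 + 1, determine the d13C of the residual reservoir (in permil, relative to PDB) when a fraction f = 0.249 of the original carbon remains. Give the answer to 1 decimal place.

δ₀ = (0.01095864/0.01123700 − 1)×1000 = (0.975228 − 1)×1000 = -24.772 permil
α − 1 = ε/1000 = -0.0333
f^(α−1) = 0.249^(-0.0333) = 1.047386
δ_res = (-24.772 + 1000) × 1.047386 − 1000 = 1021.440 − 1000 = 21.44 permil

21.4 permil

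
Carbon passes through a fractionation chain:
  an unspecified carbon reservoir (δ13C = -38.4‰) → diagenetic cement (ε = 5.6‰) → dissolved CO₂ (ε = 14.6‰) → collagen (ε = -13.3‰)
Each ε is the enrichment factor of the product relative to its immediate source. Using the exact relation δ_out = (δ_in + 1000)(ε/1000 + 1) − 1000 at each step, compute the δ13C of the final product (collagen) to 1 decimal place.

step 1: δ = (-38.40 + 1000)·(5.6/1000 + 1) − 1000 = -33.02‰
step 2: δ = (-33.02 + 1000)·(14.6/1000 + 1) − 1000 = -18.90‰
step 3: δ = (-18.90 + 1000)·(-13.3/1000 + 1) − 1000 = -31.95‰

-31.9‰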